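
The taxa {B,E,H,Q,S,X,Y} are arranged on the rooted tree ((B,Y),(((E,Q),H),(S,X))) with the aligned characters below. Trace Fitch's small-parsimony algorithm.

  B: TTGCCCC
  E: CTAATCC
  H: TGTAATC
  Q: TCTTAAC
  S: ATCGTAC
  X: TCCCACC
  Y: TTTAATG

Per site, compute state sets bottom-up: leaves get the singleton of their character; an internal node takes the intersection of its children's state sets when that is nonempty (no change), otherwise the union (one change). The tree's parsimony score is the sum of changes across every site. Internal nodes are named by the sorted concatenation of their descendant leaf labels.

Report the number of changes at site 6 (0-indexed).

1

[col 0] BY: children B:{T}, Y:{T} ∩→ {T}; cost 0
[col 0] EQ: children E:{C}, Q:{T} ∪→ {C,T}; cost 1
[col 0] EHQ: children EQ:{C,T}, H:{T} ∩→ {T}; cost 0
[col 0] SX: children S:{A}, X:{T} ∪→ {A,T}; cost 1
[col 0] EHQSX: children EHQ:{T}, SX:{A,T} ∩→ {T}; cost 0
[col 0] BEHQSXY: children BY:{T}, EHQSX:{T} ∩→ {T}; cost 0
[col 1] BY: children B:{T}, Y:{T} ∩→ {T}; cost 0
[col 1] EQ: children E:{T}, Q:{C} ∪→ {C,T}; cost 1
[col 1] EHQ: children EQ:{C,T}, H:{G} ∪→ {C,G,T}; cost 1
[col 1] SX: children S:{T}, X:{C} ∪→ {C,T}; cost 1
[col 1] EHQSX: children EHQ:{C,G,T}, SX:{C,T} ∩→ {C,T}; cost 0
[col 1] BEHQSXY: children BY:{T}, EHQSX:{C,T} ∩→ {T}; cost 0
[col 2] BY: children B:{G}, Y:{T} ∪→ {G,T}; cost 1
[col 2] EQ: children E:{A}, Q:{T} ∪→ {A,T}; cost 1
[col 2] EHQ: children EQ:{A,T}, H:{T} ∩→ {T}; cost 0
[col 2] SX: children S:{C}, X:{C} ∩→ {C}; cost 0
[col 2] EHQSX: children EHQ:{T}, SX:{C} ∪→ {C,T}; cost 1
[col 2] BEHQSXY: children BY:{G,T}, EHQSX:{C,T} ∩→ {T}; cost 0
[col 3] BY: children B:{C}, Y:{A} ∪→ {A,C}; cost 1
[col 3] EQ: children E:{A}, Q:{T} ∪→ {A,T}; cost 1
[col 3] EHQ: children EQ:{A,T}, H:{A} ∩→ {A}; cost 0
[col 3] SX: children S:{G}, X:{C} ∪→ {C,G}; cost 1
[col 3] EHQSX: children EHQ:{A}, SX:{C,G} ∪→ {A,C,G}; cost 1
[col 3] BEHQSXY: children BY:{A,C}, EHQSX:{A,C,G} ∩→ {A,C}; cost 0
[col 4] BY: children B:{C}, Y:{A} ∪→ {A,C}; cost 1
[col 4] EQ: children E:{T}, Q:{A} ∪→ {A,T}; cost 1
[col 4] EHQ: children EQ:{A,T}, H:{A} ∩→ {A}; cost 0
[col 4] SX: children S:{T}, X:{A} ∪→ {A,T}; cost 1
[col 4] EHQSX: children EHQ:{A}, SX:{A,T} ∩→ {A}; cost 0
[col 4] BEHQSXY: children BY:{A,C}, EHQSX:{A} ∩→ {A}; cost 0
[col 5] BY: children B:{C}, Y:{T} ∪→ {C,T}; cost 1
[col 5] EQ: children E:{C}, Q:{A} ∪→ {A,C}; cost 1
[col 5] EHQ: children EQ:{A,C}, H:{T} ∪→ {A,C,T}; cost 1
[col 5] SX: children S:{A}, X:{C} ∪→ {A,C}; cost 1
[col 5] EHQSX: children EHQ:{A,C,T}, SX:{A,C} ∩→ {A,C}; cost 0
[col 5] BEHQSXY: children BY:{C,T}, EHQSX:{A,C} ∩→ {C}; cost 0
[col 6] BY: children B:{C}, Y:{G} ∪→ {C,G}; cost 1
[col 6] EQ: children E:{C}, Q:{C} ∩→ {C}; cost 0
[col 6] EHQ: children EQ:{C}, H:{C} ∩→ {C}; cost 0
[col 6] SX: children S:{C}, X:{C} ∩→ {C}; cost 0
[col 6] EHQSX: children EHQ:{C}, SX:{C} ∩→ {C}; cost 0
[col 6] BEHQSXY: children BY:{C,G}, EHQSX:{C} ∩→ {C}; cost 0
per-site changes: [2, 3, 3, 4, 3, 4, 1]; total = 20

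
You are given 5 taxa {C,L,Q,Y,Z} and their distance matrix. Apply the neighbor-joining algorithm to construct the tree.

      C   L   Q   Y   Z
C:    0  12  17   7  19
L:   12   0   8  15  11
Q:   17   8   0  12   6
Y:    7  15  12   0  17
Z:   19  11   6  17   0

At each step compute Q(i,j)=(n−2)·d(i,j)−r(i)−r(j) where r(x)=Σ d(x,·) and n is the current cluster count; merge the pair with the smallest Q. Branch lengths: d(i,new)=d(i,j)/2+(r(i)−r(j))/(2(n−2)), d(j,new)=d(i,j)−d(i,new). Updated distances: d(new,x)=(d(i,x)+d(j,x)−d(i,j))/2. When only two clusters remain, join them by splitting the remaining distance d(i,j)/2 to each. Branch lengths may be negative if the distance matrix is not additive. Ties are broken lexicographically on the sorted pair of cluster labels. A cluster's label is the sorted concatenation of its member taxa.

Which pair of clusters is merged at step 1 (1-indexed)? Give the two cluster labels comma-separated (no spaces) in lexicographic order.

iteration 1: select C,Y (d=7, Q=-85); attach at lengths (25/6, 17/6); label the merged cluster CY
  updated: d(CY,L)=10, d(CY,Q)=11, d(CY,Z)=29/2
iteration 2: select CY,L (d=10, Q=-89/2); attach at lengths (53/8, 27/8); label the merged cluster CLY
  updated: d(CLY,Q)=9/2, d(CLY,Z)=31/4
iteration 3: select CLY,Q (d=9/2, Q=-73/4); attach at lengths (25/8, 11/8); label the merged cluster CLQY
  updated: d(CLQY,Z)=37/8
iteration 4: select CLQY,Z (d=37/8); attach at lengths (37/16, 37/16); label the merged cluster CLQYZ
final tree: ((((C:25/6,Y:17/6):53/8,L:27/8):25/8,Q:11/8):37/16,Z:37/16)
total length: 209/8

C,Y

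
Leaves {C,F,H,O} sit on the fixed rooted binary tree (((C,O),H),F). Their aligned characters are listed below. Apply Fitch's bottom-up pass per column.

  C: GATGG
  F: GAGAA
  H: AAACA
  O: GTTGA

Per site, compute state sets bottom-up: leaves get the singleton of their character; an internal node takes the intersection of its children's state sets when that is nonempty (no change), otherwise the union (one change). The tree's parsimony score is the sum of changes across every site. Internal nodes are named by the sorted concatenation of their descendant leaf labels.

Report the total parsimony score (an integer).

7

CO@0: {G} ∩ {G} = {G} (intersection, +0)
CHO@0: {G} ∪ {A} = {A,G} (union, +1)
CFHO@0: {A,G} ∩ {G} = {G} (intersection, +0)
CO@1: {A} ∪ {T} = {A,T} (union, +1)
CHO@1: {A,T} ∩ {A} = {A} (intersection, +0)
CFHO@1: {A} ∩ {A} = {A} (intersection, +0)
CO@2: {T} ∩ {T} = {T} (intersection, +0)
CHO@2: {T} ∪ {A} = {A,T} (union, +1)
CFHO@2: {A,T} ∪ {G} = {A,G,T} (union, +1)
CO@3: {G} ∩ {G} = {G} (intersection, +0)
CHO@3: {G} ∪ {C} = {C,G} (union, +1)
CFHO@3: {C,G} ∪ {A} = {A,C,G} (union, +1)
CO@4: {G} ∪ {A} = {A,G} (union, +1)
CHO@4: {A,G} ∩ {A} = {A} (intersection, +0)
CFHO@4: {A} ∩ {A} = {A} (intersection, +0)
per-site changes: [1, 1, 2, 2, 1]; total = 7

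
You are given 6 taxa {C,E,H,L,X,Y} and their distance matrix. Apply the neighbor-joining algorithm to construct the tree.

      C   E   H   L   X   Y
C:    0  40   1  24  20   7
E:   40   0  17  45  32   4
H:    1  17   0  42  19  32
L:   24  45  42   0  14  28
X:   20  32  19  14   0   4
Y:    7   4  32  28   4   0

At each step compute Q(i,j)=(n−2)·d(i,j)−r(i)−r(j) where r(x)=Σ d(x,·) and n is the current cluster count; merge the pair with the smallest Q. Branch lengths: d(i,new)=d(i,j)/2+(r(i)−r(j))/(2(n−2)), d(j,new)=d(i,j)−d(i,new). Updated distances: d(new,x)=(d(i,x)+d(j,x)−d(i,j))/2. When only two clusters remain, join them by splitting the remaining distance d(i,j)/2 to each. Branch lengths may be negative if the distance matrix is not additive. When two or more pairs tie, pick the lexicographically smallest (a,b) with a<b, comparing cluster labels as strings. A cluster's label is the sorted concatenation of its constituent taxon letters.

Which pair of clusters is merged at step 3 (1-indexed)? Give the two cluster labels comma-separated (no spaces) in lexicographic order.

step 1: merge (C,H) at d=1, Q=-199; branch lengths C→-15/8, H→23/8; new cluster CH
  updated: d(CH,E)=28, d(CH,L)=65/2, d(CH,X)=19, d(CH,Y)=19
step 2: merge (E,Y) at d=4, Q=-152; branch lengths E→11, Y→-7; new cluster EY
  updated: d(CH,EY)=43/2, d(EY,L)=69/2, d(EY,X)=16
step 3: merge (CH,EY) at d=43/2, Q=-102; branch lengths CH→11, EY→21/2; new cluster CEHY
  updated: d(CEHY,L)=91/4, d(CEHY,X)=27/4
step 4: merge (CEHY,L) at d=91/4, Q=-87/2; branch lengths CEHY→31/4, L→15; new cluster CEHLY
  updated: d(CEHLY,X)=-1
step 5: merge (CEHLY,X) at d=-1; branch lengths CEHLY→-1/2, X→-1/2; new cluster CEHLXY
final tree: ((((C:-15/8,H:23/8):11,(E:11,Y:-7):21/2):31/4,L:15):-1/2,X:-1/2)
total length: 193/4

CH,EY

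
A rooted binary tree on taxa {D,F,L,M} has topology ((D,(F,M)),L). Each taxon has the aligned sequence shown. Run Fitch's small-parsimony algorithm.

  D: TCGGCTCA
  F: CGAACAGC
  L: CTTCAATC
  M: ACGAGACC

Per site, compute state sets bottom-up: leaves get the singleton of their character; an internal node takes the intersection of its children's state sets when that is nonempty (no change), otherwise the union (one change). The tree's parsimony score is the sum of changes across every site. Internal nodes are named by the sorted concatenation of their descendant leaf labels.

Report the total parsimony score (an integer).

14

FM@0: {C} ∪ {A} = {A,C} (union, +1)
DFM@0: {T} ∪ {A,C} = {A,C,T} (union, +1)
DFLM@0: {A,C,T} ∩ {C} = {C} (intersection, +0)
FM@1: {G} ∪ {C} = {C,G} (union, +1)
DFM@1: {C} ∩ {C,G} = {C} (intersection, +0)
DFLM@1: {C} ∪ {T} = {C,T} (union, +1)
FM@2: {A} ∪ {G} = {A,G} (union, +1)
DFM@2: {G} ∩ {A,G} = {G} (intersection, +0)
DFLM@2: {G} ∪ {T} = {G,T} (union, +1)
FM@3: {A} ∩ {A} = {A} (intersection, +0)
DFM@3: {G} ∪ {A} = {A,G} (union, +1)
DFLM@3: {A,G} ∪ {C} = {A,C,G} (union, +1)
FM@4: {C} ∪ {G} = {C,G} (union, +1)
DFM@4: {C} ∩ {C,G} = {C} (intersection, +0)
DFLM@4: {C} ∪ {A} = {A,C} (union, +1)
FM@5: {A} ∩ {A} = {A} (intersection, +0)
DFM@5: {T} ∪ {A} = {A,T} (union, +1)
DFLM@5: {A,T} ∩ {A} = {A} (intersection, +0)
FM@6: {G} ∪ {C} = {C,G} (union, +1)
DFM@6: {C} ∩ {C,G} = {C} (intersection, +0)
DFLM@6: {C} ∪ {T} = {C,T} (union, +1)
FM@7: {C} ∩ {C} = {C} (intersection, +0)
DFM@7: {A} ∪ {C} = {A,C} (union, +1)
DFLM@7: {A,C} ∩ {C} = {C} (intersection, +0)
per-site changes: [2, 2, 2, 2, 2, 1, 2, 1]; total = 14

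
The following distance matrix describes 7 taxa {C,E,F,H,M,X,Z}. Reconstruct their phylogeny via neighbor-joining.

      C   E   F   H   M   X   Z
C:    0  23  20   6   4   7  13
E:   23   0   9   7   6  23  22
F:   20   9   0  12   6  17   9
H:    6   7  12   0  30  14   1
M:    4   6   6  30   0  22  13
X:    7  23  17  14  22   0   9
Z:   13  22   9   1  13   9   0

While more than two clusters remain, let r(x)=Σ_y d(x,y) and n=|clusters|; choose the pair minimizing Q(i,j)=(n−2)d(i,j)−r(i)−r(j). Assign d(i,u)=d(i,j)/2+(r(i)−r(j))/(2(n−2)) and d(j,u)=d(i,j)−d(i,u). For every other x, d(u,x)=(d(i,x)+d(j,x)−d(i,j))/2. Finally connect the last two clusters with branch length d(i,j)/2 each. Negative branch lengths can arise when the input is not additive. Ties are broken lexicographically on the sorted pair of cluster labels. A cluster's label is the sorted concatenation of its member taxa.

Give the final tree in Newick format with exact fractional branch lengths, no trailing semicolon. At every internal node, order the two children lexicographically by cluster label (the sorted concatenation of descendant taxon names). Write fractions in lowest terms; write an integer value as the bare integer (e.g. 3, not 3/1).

step 1: merge (E,M) at d=6, Q=-141; branch lengths E→39/10, M→21/10; new cluster EM
  updated: d(C,EM)=21/2, d(EM,F)=9/2, d(EM,H)=31/2, d(EM,X)=39/2, d(EM,Z)=29/2
step 2: merge (EM,F) at d=9/2, Q=-109; branch lengths EM→5/2, F→2; new cluster EFM
  updated: d(C,EFM)=13, d(EFM,H)=23/2, d(EFM,X)=16, d(EFM,Z)=19/2
step 3: merge (C,X) at d=7, Q=-64; branch lengths C→7/3, X→14/3; new cluster CX
  updated: d(CX,EFM)=11, d(CX,H)=13/2, d(CX,Z)=15/2
step 4: merge (CX,EFM) at d=11, Q=-35; branch lengths CX→15/4, EFM→29/4; new cluster CEFMX
  updated: d(CEFMX,H)=7/2, d(CEFMX,Z)=3
step 5: merge (CEFMX,H) at d=7/2, Q=-15/2; branch lengths CEFMX→11/4, H→3/4; new cluster CEFHMX
  updated: d(CEFHMX,Z)=1/4
step 6: merge (CEFHMX,Z) at d=1/4; branch lengths CEFHMX→1/8, Z→1/8; new cluster CEFHMXZ
final tree: ((((C:7/3,X:14/3):15/4,((E:39/10,M:21/10):5/2,F:2):29/4):11/4,H:3/4):1/8,Z:1/8)
total length: 129/4

((((C:7/3,X:14/3):15/4,((E:39/10,M:21/10):5/2,F:2):29/4):11/4,H:3/4):1/8,Z:1/8)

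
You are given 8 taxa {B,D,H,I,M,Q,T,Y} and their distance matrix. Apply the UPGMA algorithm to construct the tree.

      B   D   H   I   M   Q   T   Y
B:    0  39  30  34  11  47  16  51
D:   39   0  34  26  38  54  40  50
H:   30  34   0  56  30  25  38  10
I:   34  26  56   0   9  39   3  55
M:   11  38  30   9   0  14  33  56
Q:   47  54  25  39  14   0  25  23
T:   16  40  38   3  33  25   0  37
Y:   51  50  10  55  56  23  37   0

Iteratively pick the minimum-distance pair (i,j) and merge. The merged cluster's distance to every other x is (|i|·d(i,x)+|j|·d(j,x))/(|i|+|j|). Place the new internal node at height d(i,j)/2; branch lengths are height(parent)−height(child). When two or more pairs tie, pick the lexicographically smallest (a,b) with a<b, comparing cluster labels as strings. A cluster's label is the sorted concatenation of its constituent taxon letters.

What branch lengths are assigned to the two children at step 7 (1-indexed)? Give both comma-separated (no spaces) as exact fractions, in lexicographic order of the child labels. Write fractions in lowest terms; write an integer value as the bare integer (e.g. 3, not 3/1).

319/120,128/15

step 1: merge (I,T) at d=3; branch lengths I→3/2, T→3/2; new cluster IT
  updated: d(B,IT)=25, d(D,IT)=33, d(H,IT)=47, d(IT,M)=21, d(IT,Q)=32, d(IT,Y)=46
step 2: merge (H,Y) at d=10; branch lengths H→5, Y→5; new cluster HY
  updated: d(B,HY)=81/2, d(D,HY)=42, d(HY,IT)=93/2, d(HY,M)=43, d(HY,Q)=24
step 3: merge (B,M) at d=11; branch lengths B→11/2, M→11/2; new cluster BM
  updated: d(BM,D)=77/2, d(BM,HY)=167/4, d(BM,IT)=23, d(BM,Q)=61/2
step 4: merge (BM,IT) at d=23; branch lengths BM→6, IT→10; new cluster BIMT
  updated: d(BIMT,D)=143/4, d(BIMT,HY)=353/8, d(BIMT,Q)=125/4
step 5: merge (HY,Q) at d=24; branch lengths HY→7, Q→12; new cluster HQY
  updated: d(BIMT,HQY)=239/6, d(D,HQY)=46
step 6: merge (BIMT,D) at d=143/4; branch lengths BIMT→51/8, D→143/8; new cluster BDIMT
  updated: d(BDIMT,HQY)=616/15
step 7: merge (BDIMT,HQY) at d=616/15; branch lengths BDIMT→319/120, HQY→128/15; new cluster BDHIMQTY
final tree: ((((B:11/2,M:11/2):6,(I:3/2,T:3/2):10):51/8,D:143/8):319/120,((H:5,Y:5):7,Q:12):128/15)
total length: 11333/120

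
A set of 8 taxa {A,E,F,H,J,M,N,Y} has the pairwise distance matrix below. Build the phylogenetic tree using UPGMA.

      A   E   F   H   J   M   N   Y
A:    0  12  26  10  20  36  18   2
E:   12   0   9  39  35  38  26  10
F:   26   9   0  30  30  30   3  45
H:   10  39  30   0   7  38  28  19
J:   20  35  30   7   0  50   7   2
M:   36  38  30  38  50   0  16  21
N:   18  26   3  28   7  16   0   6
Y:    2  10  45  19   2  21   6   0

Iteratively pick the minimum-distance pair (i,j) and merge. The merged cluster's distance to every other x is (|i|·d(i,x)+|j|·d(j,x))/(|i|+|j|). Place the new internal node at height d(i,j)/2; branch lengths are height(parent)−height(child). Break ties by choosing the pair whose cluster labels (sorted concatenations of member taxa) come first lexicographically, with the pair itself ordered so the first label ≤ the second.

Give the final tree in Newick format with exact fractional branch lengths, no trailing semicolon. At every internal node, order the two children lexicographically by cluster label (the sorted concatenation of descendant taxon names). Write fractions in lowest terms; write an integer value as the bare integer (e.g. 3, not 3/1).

iteration 1: select A,Y (d=2); attach at lengths (1, 1); label the merged cluster AY
  updated: d(AY,E)=11, d(AY,F)=71/2, d(AY,H)=29/2, d(AY,J)=11, d(AY,M)=57/2, d(AY,N)=12
iteration 2: select F,N (d=3); attach at lengths (3/2, 3/2); label the merged cluster FN
  updated: d(AY,FN)=95/4, d(E,FN)=35/2, d(FN,H)=29, d(FN,J)=37/2, d(FN,M)=23
iteration 3: select H,J (d=7); attach at lengths (7/2, 7/2); label the merged cluster HJ
  updated: d(AY,HJ)=51/4, d(E,HJ)=37, d(FN,HJ)=95/4, d(HJ,M)=44
iteration 4: select AY,E (d=11); attach at lengths (9/2, 11/2); label the merged cluster AEY
  updated: d(AEY,FN)=65/3, d(AEY,HJ)=125/6, d(AEY,M)=95/3
iteration 5: select AEY,HJ (d=125/6); attach at lengths (59/12, 83/12); label the merged cluster AEHJY
  updated: d(AEHJY,FN)=45/2, d(AEHJY,M)=183/5
iteration 6: select AEHJY,FN (d=45/2); attach at lengths (5/6, 39/4); label the merged cluster AEFHJNY
  updated: d(AEFHJNY,M)=229/7
iteration 7: select AEFHJNY,M (d=229/7); attach at lengths (143/28, 229/14); label the merged cluster AEFHJMNY
final tree: (((((A:1,Y:1):9/2,E:11/2):59/12,(H:7/2,J:7/2):83/12):5/6,(F:3/2,N:3/2):39/4):143/28,M:229/14)
total length: 2767/42

(((((A:1,Y:1):9/2,E:11/2):59/12,(H:7/2,J:7/2):83/12):5/6,(F:3/2,N:3/2):39/4):143/28,M:229/14)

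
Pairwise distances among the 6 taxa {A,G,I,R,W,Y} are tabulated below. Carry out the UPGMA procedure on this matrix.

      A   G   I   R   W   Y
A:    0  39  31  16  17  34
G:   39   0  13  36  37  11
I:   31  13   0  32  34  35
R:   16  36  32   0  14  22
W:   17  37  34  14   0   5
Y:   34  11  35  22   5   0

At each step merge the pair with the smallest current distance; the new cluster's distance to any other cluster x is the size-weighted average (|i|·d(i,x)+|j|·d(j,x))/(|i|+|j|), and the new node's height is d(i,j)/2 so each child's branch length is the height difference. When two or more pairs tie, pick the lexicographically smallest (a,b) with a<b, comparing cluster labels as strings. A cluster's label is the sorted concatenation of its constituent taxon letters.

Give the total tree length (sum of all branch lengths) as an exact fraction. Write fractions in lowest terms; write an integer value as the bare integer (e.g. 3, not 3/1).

239/4

iteration 1: select W,Y (d=5); attach at lengths (5/2, 5/2); label the merged cluster WY
  updated: d(A,WY)=51/2, d(G,WY)=24, d(I,WY)=69/2, d(R,WY)=18
iteration 2: select G,I (d=13); attach at lengths (13/2, 13/2); label the merged cluster GI
  updated: d(A,GI)=35, d(GI,R)=34, d(GI,WY)=117/4
iteration 3: select A,R (d=16); attach at lengths (8, 8); label the merged cluster AR
  updated: d(AR,GI)=69/2, d(AR,WY)=87/4
iteration 4: select AR,WY (d=87/4); attach at lengths (23/8, 67/8); label the merged cluster ARWY
  updated: d(ARWY,GI)=255/8
iteration 5: select ARWY,GI (d=255/8); attach at lengths (81/16, 151/16); label the merged cluster AGIRWY
final tree: (((A:8,R:8):23/8,(W:5/2,Y:5/2):67/8):81/16,(G:13/2,I:13/2):151/16)
total length: 239/4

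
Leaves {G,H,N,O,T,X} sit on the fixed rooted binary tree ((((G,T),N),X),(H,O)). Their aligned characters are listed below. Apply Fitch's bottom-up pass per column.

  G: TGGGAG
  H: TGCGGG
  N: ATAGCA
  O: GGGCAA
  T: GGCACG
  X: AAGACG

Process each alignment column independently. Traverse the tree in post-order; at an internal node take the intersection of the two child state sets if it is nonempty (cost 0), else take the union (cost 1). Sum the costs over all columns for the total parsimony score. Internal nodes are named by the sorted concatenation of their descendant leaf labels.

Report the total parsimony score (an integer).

[col 0] GT: children G:{T}, T:{G} ∪→ {G,T}; cost 1
[col 0] GNT: children GT:{G,T}, N:{A} ∪→ {A,G,T}; cost 1
[col 0] GNTX: children GNT:{A,G,T}, X:{A} ∩→ {A}; cost 0
[col 0] HO: children H:{T}, O:{G} ∪→ {G,T}; cost 1
[col 0] GHNOTX: children GNTX:{A}, HO:{G,T} ∪→ {A,G,T}; cost 1
[col 1] GT: children G:{G}, T:{G} ∩→ {G}; cost 0
[col 1] GNT: children GT:{G}, N:{T} ∪→ {G,T}; cost 1
[col 1] GNTX: children GNT:{G,T}, X:{A} ∪→ {A,G,T}; cost 1
[col 1] HO: children H:{G}, O:{G} ∩→ {G}; cost 0
[col 1] GHNOTX: children GNTX:{A,G,T}, HO:{G} ∩→ {G}; cost 0
[col 2] GT: children G:{G}, T:{C} ∪→ {C,G}; cost 1
[col 2] GNT: children GT:{C,G}, N:{A} ∪→ {A,C,G}; cost 1
[col 2] GNTX: children GNT:{A,C,G}, X:{G} ∩→ {G}; cost 0
[col 2] HO: children H:{C}, O:{G} ∪→ {C,G}; cost 1
[col 2] GHNOTX: children GNTX:{G}, HO:{C,G} ∩→ {G}; cost 0
[col 3] GT: children G:{G}, T:{A} ∪→ {A,G}; cost 1
[col 3] GNT: children GT:{A,G}, N:{G} ∩→ {G}; cost 0
[col 3] GNTX: children GNT:{G}, X:{A} ∪→ {A,G}; cost 1
[col 3] HO: children H:{G}, O:{C} ∪→ {C,G}; cost 1
[col 3] GHNOTX: children GNTX:{A,G}, HO:{C,G} ∩→ {G}; cost 0
[col 4] GT: children G:{A}, T:{C} ∪→ {A,C}; cost 1
[col 4] GNT: children GT:{A,C}, N:{C} ∩→ {C}; cost 0
[col 4] GNTX: children GNT:{C}, X:{C} ∩→ {C}; cost 0
[col 4] HO: children H:{G}, O:{A} ∪→ {A,G}; cost 1
[col 4] GHNOTX: children GNTX:{C}, HO:{A,G} ∪→ {A,C,G}; cost 1
[col 5] GT: children G:{G}, T:{G} ∩→ {G}; cost 0
[col 5] GNT: children GT:{G}, N:{A} ∪→ {A,G}; cost 1
[col 5] GNTX: children GNT:{A,G}, X:{G} ∩→ {G}; cost 0
[col 5] HO: children H:{G}, O:{A} ∪→ {A,G}; cost 1
[col 5] GHNOTX: children GNTX:{G}, HO:{A,G} ∩→ {G}; cost 0
per-site changes: [4, 2, 3, 3, 3, 2]; total = 17

17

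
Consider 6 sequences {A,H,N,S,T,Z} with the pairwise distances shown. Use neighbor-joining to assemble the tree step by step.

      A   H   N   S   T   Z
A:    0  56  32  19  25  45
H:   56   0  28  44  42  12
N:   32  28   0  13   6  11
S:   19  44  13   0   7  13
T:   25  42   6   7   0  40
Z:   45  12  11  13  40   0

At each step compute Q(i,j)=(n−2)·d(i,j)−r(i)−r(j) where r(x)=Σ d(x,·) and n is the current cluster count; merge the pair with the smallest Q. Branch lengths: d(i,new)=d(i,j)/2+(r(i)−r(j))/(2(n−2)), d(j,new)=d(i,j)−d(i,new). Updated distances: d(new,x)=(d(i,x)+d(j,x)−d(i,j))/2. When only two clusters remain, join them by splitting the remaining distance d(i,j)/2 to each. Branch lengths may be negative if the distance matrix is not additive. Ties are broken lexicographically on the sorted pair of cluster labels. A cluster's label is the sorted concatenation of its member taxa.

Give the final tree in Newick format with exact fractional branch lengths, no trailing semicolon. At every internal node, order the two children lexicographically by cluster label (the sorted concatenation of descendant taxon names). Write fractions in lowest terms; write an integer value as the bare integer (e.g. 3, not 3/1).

step 1: merge (H,Z) at d=12, Q=-255; branch lengths H→109/8, Z→-13/8; new cluster HZ
  updated: d(A,HZ)=89/2, d(HZ,N)=27/2, d(HZ,S)=45/2, d(HZ,T)=35
step 2: merge (HZ,N) at d=27/2, Q=-279/2; branch lengths HZ→61/4, N→-7/4; new cluster HNZ
  updated: d(A,HNZ)=63/2, d(HNZ,S)=11, d(HNZ,T)=55/4
step 3: merge (A,S) at d=19, Q=-149/2; branch lengths A→153/8, S→-1/8; new cluster AS
  updated: d(AS,HNZ)=47/4, d(AS,T)=13/2
step 4: merge (AS,HNZ) at d=47/4, Q=-32; branch lengths AS→9/4, HNZ→19/2; new cluster AHNSZ
  updated: d(AHNSZ,T)=17/4
step 5: merge (AHNSZ,T) at d=17/4; branch lengths AHNSZ→17/8, T→17/8; new cluster AHNSTZ
final tree: (((A:153/8,S:-1/8):9/4,((H:109/8,Z:-13/8):61/4,N:-7/4):19/2):17/8,T:17/8)
total length: 121/2

(((A:153/8,S:-1/8):9/4,((H:109/8,Z:-13/8):61/4,N:-7/4):19/2):17/8,T:17/8)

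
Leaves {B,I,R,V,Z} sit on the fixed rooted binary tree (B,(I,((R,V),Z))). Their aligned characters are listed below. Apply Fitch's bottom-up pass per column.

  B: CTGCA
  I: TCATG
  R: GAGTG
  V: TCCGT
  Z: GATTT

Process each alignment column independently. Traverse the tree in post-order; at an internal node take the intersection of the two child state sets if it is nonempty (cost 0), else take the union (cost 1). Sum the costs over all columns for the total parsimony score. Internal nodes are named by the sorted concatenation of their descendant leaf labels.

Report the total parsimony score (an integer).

RV@0: {G} ∪ {T} = {G,T} (union, +1)
RVZ@0: {G,T} ∩ {G} = {G} (intersection, +0)
IRVZ@0: {T} ∪ {G} = {G,T} (union, +1)
BIRVZ@0: {C} ∪ {G,T} = {C,G,T} (union, +1)
RV@1: {A} ∪ {C} = {A,C} (union, +1)
RVZ@1: {A,C} ∩ {A} = {A} (intersection, +0)
IRVZ@1: {C} ∪ {A} = {A,C} (union, +1)
BIRVZ@1: {T} ∪ {A,C} = {A,C,T} (union, +1)
RV@2: {G} ∪ {C} = {C,G} (union, +1)
RVZ@2: {C,G} ∪ {T} = {C,G,T} (union, +1)
IRVZ@2: {A} ∪ {C,G,T} = {A,C,G,T} (union, +1)
BIRVZ@2: {G} ∩ {A,C,G,T} = {G} (intersection, +0)
RV@3: {T} ∪ {G} = {G,T} (union, +1)
RVZ@3: {G,T} ∩ {T} = {T} (intersection, +0)
IRVZ@3: {T} ∩ {T} = {T} (intersection, +0)
BIRVZ@3: {C} ∪ {T} = {C,T} (union, +1)
RV@4: {G} ∪ {T} = {G,T} (union, +1)
RVZ@4: {G,T} ∩ {T} = {T} (intersection, +0)
IRVZ@4: {G} ∪ {T} = {G,T} (union, +1)
BIRVZ@4: {A} ∪ {G,T} = {A,G,T} (union, +1)
per-site changes: [3, 3, 3, 2, 3]; total = 14

14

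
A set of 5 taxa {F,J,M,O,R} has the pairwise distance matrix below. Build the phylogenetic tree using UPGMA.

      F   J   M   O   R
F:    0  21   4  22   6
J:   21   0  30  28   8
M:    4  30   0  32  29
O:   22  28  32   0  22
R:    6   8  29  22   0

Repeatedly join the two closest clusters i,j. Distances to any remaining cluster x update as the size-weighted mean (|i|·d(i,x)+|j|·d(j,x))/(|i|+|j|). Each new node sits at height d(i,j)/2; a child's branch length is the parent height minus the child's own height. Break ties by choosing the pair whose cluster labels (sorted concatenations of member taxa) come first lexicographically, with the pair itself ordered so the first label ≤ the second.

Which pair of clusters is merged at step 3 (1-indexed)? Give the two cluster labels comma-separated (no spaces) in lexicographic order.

iteration 1: select F,M (d=4); attach at lengths (2, 2); label the merged cluster FM
  updated: d(FM,J)=51/2, d(FM,O)=27, d(FM,R)=35/2
iteration 2: select J,R (d=8); attach at lengths (4, 4); label the merged cluster JR
  updated: d(FM,JR)=43/2, d(JR,O)=25
iteration 3: select FM,JR (d=43/2); attach at lengths (35/4, 27/4); label the merged cluster FJMR
  updated: d(FJMR,O)=26
iteration 4: select FJMR,O (d=26); attach at lengths (9/4, 13); label the merged cluster FJMOR
final tree: (((F:2,M:2):35/4,(J:4,R:4):27/4):9/4,O:13)
total length: 171/4

FM,JR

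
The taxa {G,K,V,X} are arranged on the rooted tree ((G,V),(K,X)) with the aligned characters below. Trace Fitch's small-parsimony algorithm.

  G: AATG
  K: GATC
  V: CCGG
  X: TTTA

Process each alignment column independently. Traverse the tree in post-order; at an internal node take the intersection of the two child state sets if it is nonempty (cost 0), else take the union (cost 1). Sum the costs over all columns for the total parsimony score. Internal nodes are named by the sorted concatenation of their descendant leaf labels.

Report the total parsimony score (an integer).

GV@0: {A} ∪ {C} = {A,C} (union, +1)
KX@0: {G} ∪ {T} = {G,T} (union, +1)
GKVX@0: {A,C} ∪ {G,T} = {A,C,G,T} (union, +1)
GV@1: {A} ∪ {C} = {A,C} (union, +1)
KX@1: {A} ∪ {T} = {A,T} (union, +1)
GKVX@1: {A,C} ∩ {A,T} = {A} (intersection, +0)
GV@2: {T} ∪ {G} = {G,T} (union, +1)
KX@2: {T} ∩ {T} = {T} (intersection, +0)
GKVX@2: {G,T} ∩ {T} = {T} (intersection, +0)
GV@3: {G} ∩ {G} = {G} (intersection, +0)
KX@3: {C} ∪ {A} = {A,C} (union, +1)
GKVX@3: {G} ∪ {A,C} = {A,C,G} (union, +1)
per-site changes: [3, 2, 1, 2]; total = 8

8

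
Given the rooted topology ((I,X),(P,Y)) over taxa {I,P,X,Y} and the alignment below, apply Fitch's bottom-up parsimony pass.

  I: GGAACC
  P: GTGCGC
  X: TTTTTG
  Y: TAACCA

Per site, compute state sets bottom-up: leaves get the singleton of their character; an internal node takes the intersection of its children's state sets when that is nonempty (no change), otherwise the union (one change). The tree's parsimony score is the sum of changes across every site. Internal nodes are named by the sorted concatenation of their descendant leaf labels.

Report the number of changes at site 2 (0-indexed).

2

IX@0: {G} ∪ {T} = {G,T} (union, +1)
PY@0: {G} ∪ {T} = {G,T} (union, +1)
IPXY@0: {G,T} ∩ {G,T} = {G,T} (intersection, +0)
IX@1: {G} ∪ {T} = {G,T} (union, +1)
PY@1: {T} ∪ {A} = {A,T} (union, +1)
IPXY@1: {G,T} ∩ {A,T} = {T} (intersection, +0)
IX@2: {A} ∪ {T} = {A,T} (union, +1)
PY@2: {G} ∪ {A} = {A,G} (union, +1)
IPXY@2: {A,T} ∩ {A,G} = {A} (intersection, +0)
IX@3: {A} ∪ {T} = {A,T} (union, +1)
PY@3: {C} ∩ {C} = {C} (intersection, +0)
IPXY@3: {A,T} ∪ {C} = {A,C,T} (union, +1)
IX@4: {C} ∪ {T} = {C,T} (union, +1)
PY@4: {G} ∪ {C} = {C,G} (union, +1)
IPXY@4: {C,T} ∩ {C,G} = {C} (intersection, +0)
IX@5: {C} ∪ {G} = {C,G} (union, +1)
PY@5: {C} ∪ {A} = {A,C} (union, +1)
IPXY@5: {C,G} ∩ {A,C} = {C} (intersection, +0)
per-site changes: [2, 2, 2, 2, 2, 2]; total = 12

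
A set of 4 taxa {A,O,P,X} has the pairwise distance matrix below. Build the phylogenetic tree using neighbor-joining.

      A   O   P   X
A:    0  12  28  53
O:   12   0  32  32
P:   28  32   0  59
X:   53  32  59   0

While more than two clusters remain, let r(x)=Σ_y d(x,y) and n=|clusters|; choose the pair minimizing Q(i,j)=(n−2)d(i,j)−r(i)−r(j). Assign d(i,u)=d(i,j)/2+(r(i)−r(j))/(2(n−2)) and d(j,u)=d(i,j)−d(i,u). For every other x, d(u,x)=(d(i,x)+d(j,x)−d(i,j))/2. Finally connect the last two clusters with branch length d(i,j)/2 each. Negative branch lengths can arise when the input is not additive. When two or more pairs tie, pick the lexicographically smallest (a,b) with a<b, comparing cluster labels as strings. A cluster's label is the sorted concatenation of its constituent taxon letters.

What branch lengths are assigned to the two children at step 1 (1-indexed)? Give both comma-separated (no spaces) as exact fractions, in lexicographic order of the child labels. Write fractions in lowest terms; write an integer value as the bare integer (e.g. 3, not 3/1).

step 1: merge (A,P) at d=28, Q=-156; branch lengths A→15/2, P→41/2; new cluster AP
  updated: d(AP,O)=8, d(AP,X)=42
step 2: merge (AP,O) at d=8, Q=-82; branch lengths AP→9, O→-1; new cluster AOP
  updated: d(AOP,X)=33
step 3: merge (AOP,X) at d=33; branch lengths AOP→33/2, X→33/2; new cluster AOPX
final tree: (((A:15/2,P:41/2):9,O:-1):33/2,X:33/2)
total length: 69

15/2,41/2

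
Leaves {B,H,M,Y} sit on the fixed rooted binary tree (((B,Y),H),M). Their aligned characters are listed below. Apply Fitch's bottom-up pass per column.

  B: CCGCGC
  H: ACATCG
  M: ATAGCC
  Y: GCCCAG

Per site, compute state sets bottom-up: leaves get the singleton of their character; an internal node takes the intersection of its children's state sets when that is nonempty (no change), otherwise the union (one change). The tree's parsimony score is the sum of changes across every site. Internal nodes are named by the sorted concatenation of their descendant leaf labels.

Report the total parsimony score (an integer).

11

site 0, node BY: B={C} ∪ Y={G} → {C,G} (+1)
site 0, node BHY: BY={C,G} ∪ H={A} → {A,C,G} (+1)
site 0, node BHMY: BHY={A,C,G} ∩ M={A} → {A} (+0)
site 1, node BY: B={C} ∩ Y={C} → {C} (+0)
site 1, node BHY: BY={C} ∩ H={C} → {C} (+0)
site 1, node BHMY: BHY={C} ∪ M={T} → {C,T} (+1)
site 2, node BY: B={G} ∪ Y={C} → {C,G} (+1)
site 2, node BHY: BY={C,G} ∪ H={A} → {A,C,G} (+1)
site 2, node BHMY: BHY={A,C,G} ∩ M={A} → {A} (+0)
site 3, node BY: B={C} ∩ Y={C} → {C} (+0)
site 3, node BHY: BY={C} ∪ H={T} → {C,T} (+1)
site 3, node BHMY: BHY={C,T} ∪ M={G} → {C,G,T} (+1)
site 4, node BY: B={G} ∪ Y={A} → {A,G} (+1)
site 4, node BHY: BY={A,G} ∪ H={C} → {A,C,G} (+1)
site 4, node BHMY: BHY={A,C,G} ∩ M={C} → {C} (+0)
site 5, node BY: B={C} ∪ Y={G} → {C,G} (+1)
site 5, node BHY: BY={C,G} ∩ H={G} → {G} (+0)
site 5, node BHMY: BHY={G} ∪ M={C} → {C,G} (+1)
per-site changes: [2, 1, 2, 2, 2, 2]; total = 11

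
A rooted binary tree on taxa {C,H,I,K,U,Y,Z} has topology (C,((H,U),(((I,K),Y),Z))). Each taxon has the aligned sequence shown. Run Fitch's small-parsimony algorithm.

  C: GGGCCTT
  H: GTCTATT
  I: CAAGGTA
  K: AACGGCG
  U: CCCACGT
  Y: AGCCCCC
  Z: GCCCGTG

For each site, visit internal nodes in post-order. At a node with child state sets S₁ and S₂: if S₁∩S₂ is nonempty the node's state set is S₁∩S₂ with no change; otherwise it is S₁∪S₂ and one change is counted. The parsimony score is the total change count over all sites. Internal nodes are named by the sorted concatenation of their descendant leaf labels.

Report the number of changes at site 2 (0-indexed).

[col 0] HU: children H:{G}, U:{C} ∪→ {C,G}; cost 1
[col 0] IK: children I:{C}, K:{A} ∪→ {A,C}; cost 1
[col 0] IKY: children IK:{A,C}, Y:{A} ∩→ {A}; cost 0
[col 0] IKYZ: children IKY:{A}, Z:{G} ∪→ {A,G}; cost 1
[col 0] HIKUYZ: children HU:{C,G}, IKYZ:{A,G} ∩→ {G}; cost 0
[col 0] CHIKUYZ: children C:{G}, HIKUYZ:{G} ∩→ {G}; cost 0
[col 1] HU: children H:{T}, U:{C} ∪→ {C,T}; cost 1
[col 1] IK: children I:{A}, K:{A} ∩→ {A}; cost 0
[col 1] IKY: children IK:{A}, Y:{G} ∪→ {A,G}; cost 1
[col 1] IKYZ: children IKY:{A,G}, Z:{C} ∪→ {A,C,G}; cost 1
[col 1] HIKUYZ: children HU:{C,T}, IKYZ:{A,C,G} ∩→ {C}; cost 0
[col 1] CHIKUYZ: children C:{G}, HIKUYZ:{C} ∪→ {C,G}; cost 1
[col 2] HU: children H:{C}, U:{C} ∩→ {C}; cost 0
[col 2] IK: children I:{A}, K:{C} ∪→ {A,C}; cost 1
[col 2] IKY: children IK:{A,C}, Y:{C} ∩→ {C}; cost 0
[col 2] IKYZ: children IKY:{C}, Z:{C} ∩→ {C}; cost 0
[col 2] HIKUYZ: children HU:{C}, IKYZ:{C} ∩→ {C}; cost 0
[col 2] CHIKUYZ: children C:{G}, HIKUYZ:{C} ∪→ {C,G}; cost 1
[col 3] HU: children H:{T}, U:{A} ∪→ {A,T}; cost 1
[col 3] IK: children I:{G}, K:{G} ∩→ {G}; cost 0
[col 3] IKY: children IK:{G}, Y:{C} ∪→ {C,G}; cost 1
[col 3] IKYZ: children IKY:{C,G}, Z:{C} ∩→ {C}; cost 0
[col 3] HIKUYZ: children HU:{A,T}, IKYZ:{C} ∪→ {A,C,T}; cost 1
[col 3] CHIKUYZ: children C:{C}, HIKUYZ:{A,C,T} ∩→ {C}; cost 0
[col 4] HU: children H:{A}, U:{C} ∪→ {A,C}; cost 1
[col 4] IK: children I:{G}, K:{G} ∩→ {G}; cost 0
[col 4] IKY: children IK:{G}, Y:{C} ∪→ {C,G}; cost 1
[col 4] IKYZ: children IKY:{C,G}, Z:{G} ∩→ {G}; cost 0
[col 4] HIKUYZ: children HU:{A,C}, IKYZ:{G} ∪→ {A,C,G}; cost 1
[col 4] CHIKUYZ: children C:{C}, HIKUYZ:{A,C,G} ∩→ {C}; cost 0
[col 5] HU: children H:{T}, U:{G} ∪→ {G,T}; cost 1
[col 5] IK: children I:{T}, K:{C} ∪→ {C,T}; cost 1
[col 5] IKY: children IK:{C,T}, Y:{C} ∩→ {C}; cost 0
[col 5] IKYZ: children IKY:{C}, Z:{T} ∪→ {C,T}; cost 1
[col 5] HIKUYZ: children HU:{G,T}, IKYZ:{C,T} ∩→ {T}; cost 0
[col 5] CHIKUYZ: children C:{T}, HIKUYZ:{T} ∩→ {T}; cost 0
[col 6] HU: children H:{T}, U:{T} ∩→ {T}; cost 0
[col 6] IK: children I:{A}, K:{G} ∪→ {A,G}; cost 1
[col 6] IKY: children IK:{A,G}, Y:{C} ∪→ {A,C,G}; cost 1
[col 6] IKYZ: children IKY:{A,C,G}, Z:{G} ∩→ {G}; cost 0
[col 6] HIKUYZ: children HU:{T}, IKYZ:{G} ∪→ {G,T}; cost 1
[col 6] CHIKUYZ: children C:{T}, HIKUYZ:{G,T} ∩→ {T}; cost 0
per-site changes: [3, 4, 2, 3, 3, 3, 3]; total = 21

2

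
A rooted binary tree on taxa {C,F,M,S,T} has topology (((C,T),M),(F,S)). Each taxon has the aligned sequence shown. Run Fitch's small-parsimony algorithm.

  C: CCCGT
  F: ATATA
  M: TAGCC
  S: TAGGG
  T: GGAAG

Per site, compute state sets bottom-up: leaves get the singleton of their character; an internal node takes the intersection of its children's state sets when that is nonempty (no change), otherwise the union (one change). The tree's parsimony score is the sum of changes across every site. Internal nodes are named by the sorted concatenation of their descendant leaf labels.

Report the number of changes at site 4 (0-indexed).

3

site 0, node CT: C={C} ∪ T={G} → {C,G} (+1)
site 0, node CMT: CT={C,G} ∪ M={T} → {C,G,T} (+1)
site 0, node FS: F={A} ∪ S={T} → {A,T} (+1)
site 0, node CFMST: CMT={C,G,T} ∩ FS={A,T} → {T} (+0)
site 1, node CT: C={C} ∪ T={G} → {C,G} (+1)
site 1, node CMT: CT={C,G} ∪ M={A} → {A,C,G} (+1)
site 1, node FS: F={T} ∪ S={A} → {A,T} (+1)
site 1, node CFMST: CMT={A,C,G} ∩ FS={A,T} → {A} (+0)
site 2, node CT: C={C} ∪ T={A} → {A,C} (+1)
site 2, node CMT: CT={A,C} ∪ M={G} → {A,C,G} (+1)
site 2, node FS: F={A} ∪ S={G} → {A,G} (+1)
site 2, node CFMST: CMT={A,C,G} ∩ FS={A,G} → {A,G} (+0)
site 3, node CT: C={G} ∪ T={A} → {A,G} (+1)
site 3, node CMT: CT={A,G} ∪ M={C} → {A,C,G} (+1)
site 3, node FS: F={T} ∪ S={G} → {G,T} (+1)
site 3, node CFMST: CMT={A,C,G} ∩ FS={G,T} → {G} (+0)
site 4, node CT: C={T} ∪ T={G} → {G,T} (+1)
site 4, node CMT: CT={G,T} ∪ M={C} → {C,G,T} (+1)
site 4, node FS: F={A} ∪ S={G} → {A,G} (+1)
site 4, node CFMST: CMT={C,G,T} ∩ FS={A,G} → {G} (+0)
per-site changes: [3, 3, 3, 3, 3]; total = 15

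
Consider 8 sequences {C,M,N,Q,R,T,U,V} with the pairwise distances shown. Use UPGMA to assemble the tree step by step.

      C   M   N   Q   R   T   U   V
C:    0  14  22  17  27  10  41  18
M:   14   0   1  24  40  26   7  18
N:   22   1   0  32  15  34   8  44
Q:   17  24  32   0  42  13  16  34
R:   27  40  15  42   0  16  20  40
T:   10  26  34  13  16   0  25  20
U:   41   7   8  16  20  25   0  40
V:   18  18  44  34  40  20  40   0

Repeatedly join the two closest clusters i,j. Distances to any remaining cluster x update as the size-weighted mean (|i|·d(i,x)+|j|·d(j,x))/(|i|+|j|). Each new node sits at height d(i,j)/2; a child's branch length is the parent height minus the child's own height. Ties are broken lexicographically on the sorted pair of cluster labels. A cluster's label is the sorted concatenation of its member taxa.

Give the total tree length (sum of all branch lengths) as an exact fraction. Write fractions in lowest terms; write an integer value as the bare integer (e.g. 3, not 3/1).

step 1: merge (M,N) at d=1; branch lengths M→1/2, N→1/2; new cluster MN
  updated: d(C,MN)=18, d(MN,Q)=28, d(MN,R)=55/2, d(MN,T)=30, d(MN,U)=15/2, d(MN,V)=31
step 2: merge (MN,U) at d=15/2; branch lengths MN→13/4, U→15/4; new cluster MNU
  updated: d(C,MNU)=77/3, d(MNU,Q)=24, d(MNU,R)=25, d(MNU,T)=85/3, d(MNU,V)=34
step 3: merge (C,T) at d=10; branch lengths C→5, T→5; new cluster CT
  updated: d(CT,MNU)=27, d(CT,Q)=15, d(CT,R)=43/2, d(CT,V)=19
step 4: merge (CT,Q) at d=15; branch lengths CT→5/2, Q→15/2; new cluster CQT
  updated: d(CQT,MNU)=26, d(CQT,R)=85/3, d(CQT,V)=24
step 5: merge (CQT,V) at d=24; branch lengths CQT→9/2, V→12; new cluster CQTV
  updated: d(CQTV,MNU)=28, d(CQTV,R)=125/4
step 6: merge (MNU,R) at d=25; branch lengths MNU→35/4, R→25/2; new cluster MNRU
  updated: d(CQTV,MNRU)=461/16
step 7: merge (CQTV,MNRU) at d=461/16; branch lengths CQTV→77/32, MNRU→61/32; new cluster CMNQRTUV
final tree: ((((C:5,T:5):5/2,Q:15/2):9/2,V:12):77/32,(((M:1/2,N:1/2):13/4,U:15/4):35/4,R:25/2):61/32)
total length: 1121/16

1121/16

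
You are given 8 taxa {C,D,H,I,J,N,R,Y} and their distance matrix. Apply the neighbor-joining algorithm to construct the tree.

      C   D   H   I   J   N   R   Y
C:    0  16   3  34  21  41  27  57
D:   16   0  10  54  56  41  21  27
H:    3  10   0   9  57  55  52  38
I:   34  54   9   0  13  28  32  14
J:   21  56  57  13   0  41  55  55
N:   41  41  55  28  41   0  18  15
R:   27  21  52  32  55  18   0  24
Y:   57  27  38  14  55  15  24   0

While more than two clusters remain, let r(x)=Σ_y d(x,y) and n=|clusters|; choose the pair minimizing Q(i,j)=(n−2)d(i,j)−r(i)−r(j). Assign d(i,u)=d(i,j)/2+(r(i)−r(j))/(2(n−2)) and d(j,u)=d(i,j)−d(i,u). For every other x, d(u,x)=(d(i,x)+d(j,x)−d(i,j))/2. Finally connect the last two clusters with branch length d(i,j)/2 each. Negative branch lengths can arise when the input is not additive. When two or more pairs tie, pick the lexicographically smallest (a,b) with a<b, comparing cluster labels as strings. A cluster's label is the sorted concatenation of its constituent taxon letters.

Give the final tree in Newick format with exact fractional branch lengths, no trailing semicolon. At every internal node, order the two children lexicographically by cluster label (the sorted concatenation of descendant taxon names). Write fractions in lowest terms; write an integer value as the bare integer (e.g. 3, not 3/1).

1. join C+H (d=3, Q=-405) ⇒ CH; edges |C|=-7/12, |H|=43/12
  updated: d(CH,D)=23/2, d(CH,I)=20, d(CH,J)=75/2, d(CH,N)=93/2, d(CH,R)=38, d(CH,Y)=46
2. join I+J (d=13, Q=-707/2) ⇒ IJ; edges |I|=-63/20, |J|=323/20
  updated: d(CH,IJ)=89/4, d(D,IJ)=97/2, d(IJ,N)=28, d(IJ,R)=37, d(IJ,Y)=28
3. join CH+D (d=23/2, Q=-1069/4) ⇒ CDH; edges |CH|=245/32, |D|=123/32
  updated: d(CDH,IJ)=237/8, d(CDH,N)=38, d(CDH,R)=95/4, d(CDH,Y)=123/4
4. join CDH+IJ (d=237/8, Q=-1247/8) ⇒ CDHIJ; edges |CDH|=707/48, |IJ|=715/48
  updated: d(CDHIJ,N)=291/16, d(CDHIJ,R)=249/16, d(CDHIJ,Y)=233/16
5. join CDHIJ+R (d=249/16, Q=-299/4) ⇒ CDHIJR; edges |CDHIJ|=175/32, |R|=323/32
  updated: d(CDHIJR,N)=165/16, d(CDHIJR,Y)=23/2
6. join CDHIJR+N (d=165/16, Q=-589/16) ⇒ CDHIJNR; edges |CDHIJR|=109/32, |N|=221/32
  updated: d(CDHIJNR,Y)=259/32
7. join CDHIJNR+Y (d=259/32) ⇒ CDHIJNRY; edges |CDHIJNR|=259/64, |Y|=259/64
final tree: ((((((C:-7/12,H:43/12):245/32,D:123/32):707/48,(I:-63/20,J:323/20):715/48):175/32,R:323/32):109/32,N:221/32):259/64,Y:259/64)
total length: 2915/32

((((((C:-7/12,H:43/12):245/32,D:123/32):707/48,(I:-63/20,J:323/20):715/48):175/32,R:323/32):109/32,N:221/32):259/64,Y:259/64)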